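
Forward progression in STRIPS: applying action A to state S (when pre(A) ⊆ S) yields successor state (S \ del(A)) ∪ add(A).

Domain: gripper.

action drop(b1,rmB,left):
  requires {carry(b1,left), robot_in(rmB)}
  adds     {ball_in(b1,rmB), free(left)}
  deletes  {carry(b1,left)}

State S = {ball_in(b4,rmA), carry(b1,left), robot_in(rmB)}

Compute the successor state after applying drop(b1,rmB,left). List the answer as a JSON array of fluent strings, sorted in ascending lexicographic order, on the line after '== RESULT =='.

Progress:
  pre ⊆ S: {carry(b1,left), robot_in(rmB)} ⊆ S  — applicable
  S \ del = {ball_in(b4,rmA), robot_in(rmB)}
  ∪ add   = {ball_in(b1,rmB), ball_in(b4,rmA), free(left), robot_in(rmB)}

== RESULT ==
["ball_in(b1,rmB)", "ball_in(b4,rmA)", "free(left)", "robot_in(rmB)"]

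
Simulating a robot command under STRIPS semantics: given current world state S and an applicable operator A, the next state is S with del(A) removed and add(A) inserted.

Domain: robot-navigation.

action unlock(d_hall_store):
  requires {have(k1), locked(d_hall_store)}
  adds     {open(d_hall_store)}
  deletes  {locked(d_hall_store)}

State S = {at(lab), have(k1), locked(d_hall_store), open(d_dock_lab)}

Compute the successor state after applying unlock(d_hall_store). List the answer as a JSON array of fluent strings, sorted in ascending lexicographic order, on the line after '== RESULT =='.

Progress:
  pre ⊆ S: {have(k1), locked(d_hall_store)} ⊆ S  — applicable
  S \ del = {at(lab), have(k1), open(d_dock_lab)}
  ∪ add   = {at(lab), have(k1), open(d_dock_lab), open(d_hall_store)}

== RESULT ==
["at(lab)", "have(k1)", "open(d_dock_lab)", "open(d_hall_store)"]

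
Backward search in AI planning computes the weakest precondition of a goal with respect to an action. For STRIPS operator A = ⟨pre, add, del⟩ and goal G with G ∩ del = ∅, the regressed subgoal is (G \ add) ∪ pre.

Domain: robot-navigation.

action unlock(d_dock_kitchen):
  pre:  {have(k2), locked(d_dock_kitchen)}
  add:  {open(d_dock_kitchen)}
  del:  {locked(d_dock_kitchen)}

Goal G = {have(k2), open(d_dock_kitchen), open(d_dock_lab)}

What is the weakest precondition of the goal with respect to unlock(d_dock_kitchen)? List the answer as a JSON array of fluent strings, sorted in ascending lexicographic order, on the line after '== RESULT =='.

Compute (G \ add) ∪ pre:
  G ∩ del = {}  (empty — regression defined)
  G \ add = {have(k2), open(d_dock_kitchen), open(d_dock_lab)} \ {open(d_dock_kitchen)} = {have(k2), open(d_dock_lab)}
  ∪ pre   = {have(k2), open(d_dock_lab)} ∪ {have(k2), locked(d_dock_kitchen)}
          = {have(k2), locked(d_dock_kitchen), open(d_dock_lab)}

== RESULT ==
["have(k2)", "locked(d_dock_kitchen)", "open(d_dock_lab)"]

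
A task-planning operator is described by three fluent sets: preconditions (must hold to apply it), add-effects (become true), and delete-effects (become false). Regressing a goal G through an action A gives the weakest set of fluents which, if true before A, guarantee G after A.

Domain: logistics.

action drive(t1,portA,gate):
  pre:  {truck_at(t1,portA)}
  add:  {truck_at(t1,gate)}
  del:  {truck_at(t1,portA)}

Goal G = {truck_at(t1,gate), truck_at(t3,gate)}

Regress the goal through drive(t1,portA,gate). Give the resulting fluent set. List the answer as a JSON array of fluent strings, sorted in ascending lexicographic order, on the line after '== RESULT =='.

Regress:
  G ∩ del = {}  (empty — regression defined)
  G \ add = {truck_at(t1,gate), truck_at(t3,gate)} \ {truck_at(t1,gate)} = {truck_at(t3,gate)}
  ∪ pre   = {truck_at(t3,gate)} ∪ {truck_at(t1,portA)}
          = {truck_at(t1,portA), truck_at(t3,gate)}

== RESULT ==
["truck_at(t1,portA)", "truck_at(t3,gate)"]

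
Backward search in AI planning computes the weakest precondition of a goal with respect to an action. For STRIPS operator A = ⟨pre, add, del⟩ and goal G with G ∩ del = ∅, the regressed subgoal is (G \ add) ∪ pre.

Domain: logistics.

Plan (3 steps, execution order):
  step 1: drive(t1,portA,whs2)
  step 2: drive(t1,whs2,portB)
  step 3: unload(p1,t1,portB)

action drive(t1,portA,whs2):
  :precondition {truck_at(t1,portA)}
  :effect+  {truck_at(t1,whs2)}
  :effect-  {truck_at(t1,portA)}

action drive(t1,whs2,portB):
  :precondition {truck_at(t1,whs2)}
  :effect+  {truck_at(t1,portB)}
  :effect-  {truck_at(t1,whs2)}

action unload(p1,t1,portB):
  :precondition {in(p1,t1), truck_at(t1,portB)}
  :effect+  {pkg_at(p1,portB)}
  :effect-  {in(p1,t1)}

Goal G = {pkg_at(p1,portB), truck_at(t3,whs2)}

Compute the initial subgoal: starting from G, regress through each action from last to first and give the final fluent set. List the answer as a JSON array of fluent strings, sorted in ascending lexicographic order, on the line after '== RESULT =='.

Work backward from the goal:
  through step 3 (unload(p1,t1,portB)): drop {pkg_at(p1,portB)}, keep {truck_at(t3,whs2)}, require {in(p1,t1), truck_at(t1,portB)}
    → {in(p1,t1), truck_at(t1,portB), truck_at(t3,whs2)}
  through step 2 (drive(t1,whs2,portB)): drop {truck_at(t1,portB)}, keep {in(p1,t1), truck_at(t3,whs2)}, require {truck_at(t1,whs2)}
    → {in(p1,t1), truck_at(t1,whs2), truck_at(t3,whs2)}
  through step 1 (drive(t1,portA,whs2)): drop {truck_at(t1,whs2)}, keep {in(p1,t1), truck_at(t3,whs2)}, require {truck_at(t1,portA)}
    → {in(p1,t1), truck_at(t1,portA), truck_at(t3,whs2)}

== RESULT ==
["in(p1,t1)", "truck_at(t1,portA)", "truck_at(t3,whs2)"]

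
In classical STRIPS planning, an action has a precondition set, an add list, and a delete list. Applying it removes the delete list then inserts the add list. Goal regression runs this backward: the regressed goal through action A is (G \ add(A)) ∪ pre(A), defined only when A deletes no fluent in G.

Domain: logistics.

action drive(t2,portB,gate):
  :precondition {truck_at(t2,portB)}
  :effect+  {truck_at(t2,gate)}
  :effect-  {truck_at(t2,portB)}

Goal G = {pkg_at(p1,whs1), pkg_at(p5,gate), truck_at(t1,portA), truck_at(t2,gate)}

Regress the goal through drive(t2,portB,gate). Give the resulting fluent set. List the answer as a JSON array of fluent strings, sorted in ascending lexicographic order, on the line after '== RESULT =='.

Compute (G \ add) ∪ pre:
  G ∩ del = {}  (empty — regression defined)
  G \ add = {pkg_at(p1,whs1), pkg_at(p5,gate), truck_at(t1,portA), truck_at(t2,gate)} \ {truck_at(t2,gate)} = {pkg_at(p1,whs1), pkg_at(p5,gate), truck_at(t1,portA)}
  ∪ pre   = {pkg_at(p1,whs1), pkg_at(p5,gate), truck_at(t1,portA)} ∪ {truck_at(t2,portB)}
          = {pkg_at(p1,whs1), pkg_at(p5,gate), truck_at(t1,portA), truck_at(t2,portB)}

== RESULT ==
["pkg_at(p1,whs1)", "pkg_at(p5,gate)", "truck_at(t1,portA)", "truck_at(t2,portB)"]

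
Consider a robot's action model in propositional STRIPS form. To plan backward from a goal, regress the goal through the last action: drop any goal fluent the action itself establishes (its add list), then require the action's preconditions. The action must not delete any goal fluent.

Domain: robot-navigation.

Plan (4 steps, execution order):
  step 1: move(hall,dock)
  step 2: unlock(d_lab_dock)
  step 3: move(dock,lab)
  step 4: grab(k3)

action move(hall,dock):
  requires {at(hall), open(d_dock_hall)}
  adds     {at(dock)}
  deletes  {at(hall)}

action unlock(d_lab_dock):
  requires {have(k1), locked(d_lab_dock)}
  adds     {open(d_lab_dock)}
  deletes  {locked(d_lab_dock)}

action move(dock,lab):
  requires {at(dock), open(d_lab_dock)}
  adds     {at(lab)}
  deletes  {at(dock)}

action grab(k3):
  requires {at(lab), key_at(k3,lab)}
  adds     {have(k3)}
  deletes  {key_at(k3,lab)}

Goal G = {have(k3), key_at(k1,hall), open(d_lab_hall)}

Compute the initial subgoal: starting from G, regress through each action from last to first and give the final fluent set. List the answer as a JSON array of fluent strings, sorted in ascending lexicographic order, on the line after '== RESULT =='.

Regress step by step:
  through step 4 (grab(k3)): drop {have(k3)}, keep {key_at(k1,hall), open(d_lab_hall)}, require {at(lab), key_at(k3,lab)}
    → {at(lab), key_at(k1,hall), key_at(k3,lab), open(d_lab_hall)}
  through step 3 (move(dock,lab)): drop {at(lab)}, keep {key_at(k1,hall), key_at(k3,lab), open(d_lab_hall)}, require {at(dock), open(d_lab_dock)}
    → {at(dock), key_at(k1,hall), key_at(k3,lab), open(d_lab_dock), open(d_lab_hall)}
  through step 2 (unlock(d_lab_dock)): drop {open(d_lab_dock)}, keep {at(dock), key_at(k1,hall), key_at(k3,lab), open(d_lab_hall)}, require {have(k1), locked(d_lab_dock)}
    → {at(dock), have(k1), key_at(k1,hall), key_at(k3,lab), locked(d_lab_dock), open(d_lab_hall)}
  through step 1 (move(hall,dock)): drop {at(dock)}, keep {have(k1), key_at(k1,hall), key_at(k3,lab), locked(d_lab_dock), open(d_lab_hall)}, require {at(hall), open(d_dock_hall)}
    → {at(hall), have(k1), key_at(k1,hall), key_at(k3,lab), locked(d_lab_dock), open(d_dock_hall), open(d_lab_hall)}

== RESULT ==
["at(hall)", "have(k1)", "key_at(k1,hall)", "key_at(k3,lab)", "locked(d_lab_dock)", "open(d_dock_hall)", "open(d_lab_hall)"]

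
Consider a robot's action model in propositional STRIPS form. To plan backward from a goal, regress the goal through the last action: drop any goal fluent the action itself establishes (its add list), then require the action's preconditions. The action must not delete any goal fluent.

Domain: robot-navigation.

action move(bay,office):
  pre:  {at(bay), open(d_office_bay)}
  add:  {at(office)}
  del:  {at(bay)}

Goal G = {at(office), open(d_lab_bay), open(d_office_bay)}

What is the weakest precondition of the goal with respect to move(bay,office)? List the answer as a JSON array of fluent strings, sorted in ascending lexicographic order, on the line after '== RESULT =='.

Regress:
  G ∩ del = {}  (empty — regression defined)
  G \ add = {at(office), open(d_lab_bay), open(d_office_bay)} \ {at(office)} = {open(d_lab_bay), open(d_office_bay)}
  ∪ pre   = {open(d_lab_bay), open(d_office_bay)} ∪ {at(bay), open(d_office_bay)}
          = {at(bay), open(d_lab_bay), open(d_office_bay)}

== RESULT ==
["at(bay)", "open(d_lab_bay)", "open(d_office_bay)"]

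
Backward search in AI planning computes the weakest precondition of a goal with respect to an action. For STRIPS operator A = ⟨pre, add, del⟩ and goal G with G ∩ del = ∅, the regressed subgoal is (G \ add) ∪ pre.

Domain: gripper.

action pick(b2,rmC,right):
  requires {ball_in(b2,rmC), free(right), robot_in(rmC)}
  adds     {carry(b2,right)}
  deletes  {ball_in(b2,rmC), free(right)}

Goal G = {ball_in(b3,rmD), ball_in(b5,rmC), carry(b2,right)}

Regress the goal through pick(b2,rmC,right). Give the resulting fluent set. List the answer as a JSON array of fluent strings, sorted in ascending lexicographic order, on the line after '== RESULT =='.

Regress:
  G ∩ del = {}  (empty — regression defined)
  G \ add = {ball_in(b3,rmD), ball_in(b5,rmC), carry(b2,right)} \ {carry(b2,right)} = {ball_in(b3,rmD), ball_in(b5,rmC)}
  ∪ pre   = {ball_in(b3,rmD), ball_in(b5,rmC)} ∪ {ball_in(b2,rmC), free(right), robot_in(rmC)}
          = {ball_in(b2,rmC), ball_in(b3,rmD), ball_in(b5,rmC), free(right), robot_in(rmC)}

== RESULT ==
["ball_in(b2,rmC)", "ball_in(b3,rmD)", "ball_in(b5,rmC)", "free(right)", "robot_in(rmC)"]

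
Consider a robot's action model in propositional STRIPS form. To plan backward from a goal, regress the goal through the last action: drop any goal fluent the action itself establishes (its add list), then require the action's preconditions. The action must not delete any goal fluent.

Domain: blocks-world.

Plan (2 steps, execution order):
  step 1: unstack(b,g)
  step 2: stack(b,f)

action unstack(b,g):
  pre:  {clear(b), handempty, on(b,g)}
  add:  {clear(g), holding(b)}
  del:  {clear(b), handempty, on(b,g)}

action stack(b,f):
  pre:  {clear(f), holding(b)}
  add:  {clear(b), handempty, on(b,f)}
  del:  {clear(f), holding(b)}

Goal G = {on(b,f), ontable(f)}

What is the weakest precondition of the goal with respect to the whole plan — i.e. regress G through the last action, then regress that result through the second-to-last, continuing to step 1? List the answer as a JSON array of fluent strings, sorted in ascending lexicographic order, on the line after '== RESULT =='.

Regress step by step:
  through step 2 (stack(b,f)): drop {on(b,f)}, keep {ontable(f)}, require {clear(f), holding(b)}
    → {clear(f), holding(b), ontable(f)}
  through step 1 (unstack(b,g)): drop {holding(b)}, keep {clear(f), ontable(f)}, require {clear(b), handempty, on(b,g)}
    → {clear(b), clear(f), handempty, on(b,g), ontable(f)}

== RESULT ==
["clear(b)", "clear(f)", "handempty", "on(b,g)", "ontable(f)"]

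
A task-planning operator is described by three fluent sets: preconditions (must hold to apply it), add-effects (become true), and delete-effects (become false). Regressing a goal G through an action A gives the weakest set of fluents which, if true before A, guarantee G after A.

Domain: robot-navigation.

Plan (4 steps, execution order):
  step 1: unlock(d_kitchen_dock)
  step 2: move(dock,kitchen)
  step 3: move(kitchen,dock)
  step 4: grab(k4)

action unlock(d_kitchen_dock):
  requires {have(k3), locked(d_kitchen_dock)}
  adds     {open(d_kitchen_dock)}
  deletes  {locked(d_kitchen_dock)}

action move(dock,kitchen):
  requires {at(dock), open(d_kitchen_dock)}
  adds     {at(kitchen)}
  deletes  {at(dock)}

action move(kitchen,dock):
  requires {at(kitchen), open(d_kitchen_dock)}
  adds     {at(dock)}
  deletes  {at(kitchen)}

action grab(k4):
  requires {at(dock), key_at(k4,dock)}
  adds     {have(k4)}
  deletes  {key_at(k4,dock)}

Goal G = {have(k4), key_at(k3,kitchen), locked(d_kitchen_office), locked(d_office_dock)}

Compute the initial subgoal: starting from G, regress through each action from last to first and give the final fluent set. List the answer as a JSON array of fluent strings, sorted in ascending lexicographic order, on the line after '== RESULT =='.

Regress step by step:
  through step 4 (grab(k4)): drop {have(k4)}, keep {key_at(k3,kitchen), locked(d_kitchen_office), locked(d_office_dock)}, require {at(dock), key_at(k4,dock)}
    → {at(dock), key_at(k3,kitchen), key_at(k4,dock), locked(d_kitchen_office), locked(d_office_dock)}
  through step 3 (move(kitchen,dock)): drop {at(dock)}, keep {key_at(k3,kitchen), key_at(k4,dock), locked(d_kitchen_office), locked(d_office_dock)}, require {at(kitchen), open(d_kitchen_dock)}
    → {at(kitchen), key_at(k3,kitchen), key_at(k4,dock), locked(d_kitchen_office), locked(d_office_dock), open(d_kitchen_dock)}
  through step 2 (move(dock,kitchen)): drop {at(kitchen)}, keep {key_at(k3,kitchen), key_at(k4,dock), locked(d_kitchen_office), locked(d_office_dock), open(d_kitchen_dock)}, require {at(dock), open(d_kitchen_dock)}
    → {at(dock), key_at(k3,kitchen), key_at(k4,dock), locked(d_kitchen_office), locked(d_office_dock), open(d_kitchen_dock)}
  through step 1 (unlock(d_kitchen_dock)): drop {open(d_kitchen_dock)}, keep {at(dock), key_at(k3,kitchen), key_at(k4,dock), locked(d_kitchen_office), locked(d_office_dock)}, require {have(k3), locked(d_kitchen_dock)}
    → {at(dock), have(k3), key_at(k3,kitchen), key_at(k4,dock), locked(d_kitchen_dock), locked(d_kitchen_office), locked(d_office_dock)}

== RESULT ==
["at(dock)", "have(k3)", "key_at(k3,kitchen)", "key_at(k4,dock)", "locked(d_kitchen_dock)", "locked(d_kitchen_office)", "locked(d_office_dock)"]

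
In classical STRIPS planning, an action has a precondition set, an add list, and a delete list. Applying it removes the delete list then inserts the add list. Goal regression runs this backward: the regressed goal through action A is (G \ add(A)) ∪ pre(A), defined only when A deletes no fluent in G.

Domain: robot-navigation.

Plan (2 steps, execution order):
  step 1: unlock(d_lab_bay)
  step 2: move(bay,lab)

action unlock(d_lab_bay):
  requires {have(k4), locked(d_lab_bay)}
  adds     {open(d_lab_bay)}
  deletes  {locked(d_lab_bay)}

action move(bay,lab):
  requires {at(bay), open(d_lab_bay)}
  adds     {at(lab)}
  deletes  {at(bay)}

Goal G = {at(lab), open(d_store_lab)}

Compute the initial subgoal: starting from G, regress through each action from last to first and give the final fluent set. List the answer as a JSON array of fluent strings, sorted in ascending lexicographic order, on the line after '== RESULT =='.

Regress step by step:
  through step 2 (move(bay,lab)): drop {at(lab)}, keep {open(d_store_lab)}, require {at(bay), open(d_lab_bay)}
    → {at(bay), open(d_lab_bay), open(d_store_lab)}
  through step 1 (unlock(d_lab_bay)): drop {open(d_lab_bay)}, keep {at(bay), open(d_store_lab)}, require {have(k4), locked(d_lab_bay)}
    → {at(bay), have(k4), locked(d_lab_bay), open(d_store_lab)}

== RESULT ==
["at(bay)", "have(k4)", "locked(d_lab_bay)", "open(d_store_lab)"]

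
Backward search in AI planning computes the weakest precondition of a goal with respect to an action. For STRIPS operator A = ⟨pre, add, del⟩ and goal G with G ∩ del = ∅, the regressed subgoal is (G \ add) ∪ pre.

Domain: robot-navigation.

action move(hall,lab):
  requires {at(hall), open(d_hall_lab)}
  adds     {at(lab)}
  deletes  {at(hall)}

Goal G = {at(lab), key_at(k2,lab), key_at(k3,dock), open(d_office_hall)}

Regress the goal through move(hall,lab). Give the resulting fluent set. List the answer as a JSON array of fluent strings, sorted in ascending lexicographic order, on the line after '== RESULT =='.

Regress:
  G ∩ del = {}  (empty — regression defined)
  G \ add = {at(lab), key_at(k2,lab), key_at(k3,dock), open(d_office_hall)} \ {at(lab)} = {key_at(k2,lab), key_at(k3,dock), open(d_office_hall)}
  ∪ pre   = {key_at(k2,lab), key_at(k3,dock), open(d_office_hall)} ∪ {at(hall), open(d_hall_lab)}
          = {at(hall), key_at(k2,lab), key_at(k3,dock), open(d_hall_lab), open(d_office_hall)}

== RESULT ==
["at(hall)", "key_at(k2,lab)", "key_at(k3,dock)", "open(d_hall_lab)", "open(d_office_hall)"]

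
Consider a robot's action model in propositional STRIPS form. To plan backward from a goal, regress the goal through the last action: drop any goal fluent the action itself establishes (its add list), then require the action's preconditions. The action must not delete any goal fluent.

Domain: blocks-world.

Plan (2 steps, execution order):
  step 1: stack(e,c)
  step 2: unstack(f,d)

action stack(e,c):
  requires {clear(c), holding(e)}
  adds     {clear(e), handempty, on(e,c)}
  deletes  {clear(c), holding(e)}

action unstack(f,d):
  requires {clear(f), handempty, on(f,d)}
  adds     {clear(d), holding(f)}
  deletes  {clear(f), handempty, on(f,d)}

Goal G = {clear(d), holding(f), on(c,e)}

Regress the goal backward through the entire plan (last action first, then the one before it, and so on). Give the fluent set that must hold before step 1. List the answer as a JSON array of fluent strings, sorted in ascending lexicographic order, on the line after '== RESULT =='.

Regress step by step:
  through step 2 (unstack(f,d)): drop {clear(d), holding(f)}, keep {on(c,e)}, require {clear(f), handempty, on(f,d)}
    → {clear(f), handempty, on(c,e), on(f,d)}
  through step 1 (stack(e,c)): drop {handempty}, keep {clear(f), on(c,e), on(f,d)}, require {clear(c), holding(e)}
    → {clear(c), clear(f), holding(e), on(c,e), on(f,d)}

== RESULT ==
["clear(c)", "clear(f)", "holding(e)", "on(c,e)", "on(f,d)"]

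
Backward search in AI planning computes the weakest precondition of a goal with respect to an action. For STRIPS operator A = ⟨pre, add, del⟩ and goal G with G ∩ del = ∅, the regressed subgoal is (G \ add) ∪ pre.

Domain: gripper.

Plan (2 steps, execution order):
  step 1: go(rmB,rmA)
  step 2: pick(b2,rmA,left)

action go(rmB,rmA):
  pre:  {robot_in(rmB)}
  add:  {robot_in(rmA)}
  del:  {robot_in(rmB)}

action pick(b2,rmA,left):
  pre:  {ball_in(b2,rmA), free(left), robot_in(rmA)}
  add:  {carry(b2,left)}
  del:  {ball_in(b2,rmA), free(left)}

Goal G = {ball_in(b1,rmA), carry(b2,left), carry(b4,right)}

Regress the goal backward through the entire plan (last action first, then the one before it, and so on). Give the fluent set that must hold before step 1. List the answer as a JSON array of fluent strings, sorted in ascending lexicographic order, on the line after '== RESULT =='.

Regress step by step:
  through step 2 (pick(b2,rmA,left)): drop {carry(b2,left)}, keep {ball_in(b1,rmA), carry(b4,right)}, require {ball_in(b2,rmA), free(left), robot_in(rmA)}
    → {ball_in(b1,rmA), ball_in(b2,rmA), carry(b4,right), free(left), robot_in(rmA)}
  through step 1 (go(rmB,rmA)): drop {robot_in(rmA)}, keep {ball_in(b1,rmA), ball_in(b2,rmA), carry(b4,right), free(left)}, require {robot_in(rmB)}
    → {ball_in(b1,rmA), ball_in(b2,rmA), carry(b4,right), free(left), robot_in(rmB)}

== RESULT ==
["ball_in(b1,rmA)", "ball_in(b2,rmA)", "carry(b4,right)", "free(left)", "robot_in(rmB)"]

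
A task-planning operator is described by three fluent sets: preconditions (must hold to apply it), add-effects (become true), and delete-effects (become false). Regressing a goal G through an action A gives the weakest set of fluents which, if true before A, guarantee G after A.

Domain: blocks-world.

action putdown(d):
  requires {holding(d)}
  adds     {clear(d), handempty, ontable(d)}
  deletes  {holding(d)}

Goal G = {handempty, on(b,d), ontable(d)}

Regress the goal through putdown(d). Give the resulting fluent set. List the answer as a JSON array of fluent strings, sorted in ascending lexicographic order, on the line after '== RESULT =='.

Compute (G \ add) ∪ pre:
  G ∩ del = {}  (empty — regression defined)
  G \ add = {handempty, on(b,d), ontable(d)} \ {clear(d), handempty, ontable(d)} = {on(b,d)}
  ∪ pre   = {on(b,d)} ∪ {holding(d)}
          = {holding(d), on(b,d)}

== RESULT ==
["holding(d)", "on(b,d)"]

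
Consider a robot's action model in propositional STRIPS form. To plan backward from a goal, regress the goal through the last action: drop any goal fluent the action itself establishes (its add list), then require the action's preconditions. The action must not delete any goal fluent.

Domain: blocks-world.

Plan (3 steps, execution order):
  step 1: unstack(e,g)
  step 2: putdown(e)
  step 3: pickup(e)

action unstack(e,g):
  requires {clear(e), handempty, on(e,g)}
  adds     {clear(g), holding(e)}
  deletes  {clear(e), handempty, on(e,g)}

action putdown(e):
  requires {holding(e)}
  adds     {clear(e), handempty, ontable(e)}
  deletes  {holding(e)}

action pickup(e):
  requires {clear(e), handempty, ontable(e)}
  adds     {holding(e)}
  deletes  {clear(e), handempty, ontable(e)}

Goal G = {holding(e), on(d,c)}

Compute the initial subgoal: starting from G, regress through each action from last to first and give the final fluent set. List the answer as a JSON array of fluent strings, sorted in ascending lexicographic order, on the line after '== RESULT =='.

Regress step by step:
  through step 3 (pickup(e)): drop {holding(e)}, keep {on(d,c)}, require {clear(e), handempty, ontable(e)}
    → {clear(e), handempty, on(d,c), ontable(e)}
  through step 2 (putdown(e)): drop {clear(e), handempty, ontable(e)}, keep {on(d,c)}, require {holding(e)}
    → {holding(e), on(d,c)}
  through step 1 (unstack(e,g)): drop {holding(e)}, keep {on(d,c)}, require {clear(e), handempty, on(e,g)}
    → {clear(e), handempty, on(d,c), on(e,g)}

== RESULT ==
["clear(e)", "handempty", "on(d,c)", "on(e,g)"]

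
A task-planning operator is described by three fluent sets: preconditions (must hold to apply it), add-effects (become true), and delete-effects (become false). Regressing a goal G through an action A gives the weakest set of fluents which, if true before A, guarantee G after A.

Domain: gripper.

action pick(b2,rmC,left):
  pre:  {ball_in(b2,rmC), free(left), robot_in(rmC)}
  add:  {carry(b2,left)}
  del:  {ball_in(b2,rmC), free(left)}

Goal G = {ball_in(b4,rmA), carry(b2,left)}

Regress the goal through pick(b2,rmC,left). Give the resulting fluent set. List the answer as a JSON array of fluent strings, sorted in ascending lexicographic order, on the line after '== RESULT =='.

Compute (G \ add) ∪ pre:
  G ∩ del = {}  (empty — regression defined)
  G \ add = {ball_in(b4,rmA), carry(b2,left)} \ {carry(b2,left)} = {ball_in(b4,rmA)}
  ∪ pre   = {ball_in(b4,rmA)} ∪ {ball_in(b2,rmC), free(left), robot_in(rmC)}
          = {ball_in(b2,rmC), ball_in(b4,rmA), free(left), robot_in(rmC)}

== RESULT ==
["ball_in(b2,rmC)", "ball_in(b4,rmA)", "free(left)", "robot_in(rmC)"]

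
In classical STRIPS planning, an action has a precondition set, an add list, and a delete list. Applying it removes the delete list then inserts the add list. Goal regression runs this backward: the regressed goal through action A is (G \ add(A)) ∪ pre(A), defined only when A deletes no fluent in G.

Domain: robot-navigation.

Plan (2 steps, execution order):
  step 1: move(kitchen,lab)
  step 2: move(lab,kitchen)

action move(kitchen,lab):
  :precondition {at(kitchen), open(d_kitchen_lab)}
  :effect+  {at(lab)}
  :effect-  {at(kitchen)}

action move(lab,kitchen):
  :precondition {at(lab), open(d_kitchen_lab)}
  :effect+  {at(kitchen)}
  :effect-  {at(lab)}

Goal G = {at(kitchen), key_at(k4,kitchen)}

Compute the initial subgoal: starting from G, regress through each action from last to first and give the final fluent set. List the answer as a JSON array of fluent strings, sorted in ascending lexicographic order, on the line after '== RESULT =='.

Work backward from the goal:
  through step 2 (move(lab,kitchen)): drop {at(kitchen)}, keep {key_at(k4,kitchen)}, require {at(lab), open(d_kitchen_lab)}
    → {at(lab), key_at(k4,kitchen), open(d_kitchen_lab)}
  through step 1 (move(kitchen,lab)): drop {at(lab)}, keep {key_at(k4,kitchen), open(d_kitchen_lab)}, require {at(kitchen), open(d_kitchen_lab)}
    → {at(kitchen), key_at(k4,kitchen), open(d_kitchen_lab)}

== RESULT ==
["at(kitchen)", "key_at(k4,kitchen)", "open(d_kitchen_lab)"]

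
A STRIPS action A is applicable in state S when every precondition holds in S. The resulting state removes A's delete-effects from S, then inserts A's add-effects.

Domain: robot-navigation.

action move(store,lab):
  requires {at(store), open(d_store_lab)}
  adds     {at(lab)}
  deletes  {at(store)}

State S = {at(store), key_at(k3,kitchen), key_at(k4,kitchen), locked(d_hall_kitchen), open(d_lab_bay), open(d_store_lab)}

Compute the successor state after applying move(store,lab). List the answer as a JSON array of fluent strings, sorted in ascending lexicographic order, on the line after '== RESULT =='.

Progress:
  pre ⊆ S: {at(store), open(d_store_lab)} ⊆ S  — applicable
  S \ del = {key_at(k3,kitchen), key_at(k4,kitchen), locked(d_hall_kitchen), open(d_lab_bay), open(d_store_lab)}
  ∪ add   = {at(lab), key_at(k3,kitchen), key_at(k4,kitchen), locked(d_hall_kitchen), open(d_lab_bay), open(d_store_lab)}

== RESULT ==
["at(lab)", "key_at(k3,kitchen)", "key_at(k4,kitchen)", "locked(d_hall_kitchen)", "open(d_lab_bay)", "open(d_store_lab)"]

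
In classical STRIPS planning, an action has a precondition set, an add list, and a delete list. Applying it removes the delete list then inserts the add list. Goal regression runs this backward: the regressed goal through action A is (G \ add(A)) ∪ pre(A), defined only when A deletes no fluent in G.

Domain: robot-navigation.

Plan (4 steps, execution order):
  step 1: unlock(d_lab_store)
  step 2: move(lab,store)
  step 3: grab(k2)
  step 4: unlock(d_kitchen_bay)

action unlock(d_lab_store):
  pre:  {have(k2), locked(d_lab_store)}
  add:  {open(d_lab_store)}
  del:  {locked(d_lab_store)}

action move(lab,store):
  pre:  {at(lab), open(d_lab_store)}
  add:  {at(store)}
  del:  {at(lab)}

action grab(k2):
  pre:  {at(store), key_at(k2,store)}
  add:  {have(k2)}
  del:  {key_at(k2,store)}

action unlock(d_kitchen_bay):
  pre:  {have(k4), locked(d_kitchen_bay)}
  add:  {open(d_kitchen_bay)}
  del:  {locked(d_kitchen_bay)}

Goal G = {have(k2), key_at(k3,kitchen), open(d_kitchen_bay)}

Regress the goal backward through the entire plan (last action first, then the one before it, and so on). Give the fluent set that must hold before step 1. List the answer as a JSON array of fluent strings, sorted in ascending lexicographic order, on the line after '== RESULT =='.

Work backward from the goal:
  through step 4 (unlock(d_kitchen_bay)): drop {open(d_kitchen_bay)}, keep {have(k2), key_at(k3,kitchen)}, require {have(k4), locked(d_kitchen_bay)}
    → {have(k2), have(k4), key_at(k3,kitchen), locked(d_kitchen_bay)}
  through step 3 (grab(k2)): drop {have(k2)}, keep {have(k4), key_at(k3,kitchen), locked(d_kitchen_bay)}, require {at(store), key_at(k2,store)}
    → {at(store), have(k4), key_at(k2,store), key_at(k3,kitchen), locked(d_kitchen_bay)}
  through step 2 (move(lab,store)): drop {at(store)}, keep {have(k4), key_at(k2,store), key_at(k3,kitchen), locked(d_kitchen_bay)}, require {at(lab), open(d_lab_store)}
    → {at(lab), have(k4), key_at(k2,store), key_at(k3,kitchen), locked(d_kitchen_bay), open(d_lab_store)}
  through step 1 (unlock(d_lab_store)): drop {open(d_lab_store)}, keep {at(lab), have(k4), key_at(k2,store), key_at(k3,kitchen), locked(d_kitchen_bay)}, require {have(k2), locked(d_lab_store)}
    → {at(lab), have(k2), have(k4), key_at(k2,store), key_at(k3,kitchen), locked(d_kitchen_bay), locked(d_lab_store)}

== RESULT ==
["at(lab)", "have(k2)", "have(k4)", "key_at(k2,store)", "key_at(k3,kitchen)", "locked(d_kitchen_bay)", "locked(d_lab_store)"]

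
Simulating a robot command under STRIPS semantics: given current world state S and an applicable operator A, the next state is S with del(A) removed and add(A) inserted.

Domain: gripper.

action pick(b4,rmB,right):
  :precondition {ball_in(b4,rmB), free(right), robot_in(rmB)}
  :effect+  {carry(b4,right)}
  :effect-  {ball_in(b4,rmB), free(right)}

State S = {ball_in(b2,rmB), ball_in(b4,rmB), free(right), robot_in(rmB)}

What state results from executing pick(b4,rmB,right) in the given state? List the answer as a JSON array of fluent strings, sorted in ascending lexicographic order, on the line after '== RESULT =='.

Compute (S \ del) ∪ add:
  pre ⊆ S: {ball_in(b4,rmB), free(right), robot_in(rmB)} ⊆ S  — applicable
  S \ del = {ball_in(b2,rmB), robot_in(rmB)}
  ∪ add   = {ball_in(b2,rmB), carry(b4,right), robot_in(rmB)}

== RESULT ==
["ball_in(b2,rmB)", "carry(b4,right)", "robot_in(rmB)"]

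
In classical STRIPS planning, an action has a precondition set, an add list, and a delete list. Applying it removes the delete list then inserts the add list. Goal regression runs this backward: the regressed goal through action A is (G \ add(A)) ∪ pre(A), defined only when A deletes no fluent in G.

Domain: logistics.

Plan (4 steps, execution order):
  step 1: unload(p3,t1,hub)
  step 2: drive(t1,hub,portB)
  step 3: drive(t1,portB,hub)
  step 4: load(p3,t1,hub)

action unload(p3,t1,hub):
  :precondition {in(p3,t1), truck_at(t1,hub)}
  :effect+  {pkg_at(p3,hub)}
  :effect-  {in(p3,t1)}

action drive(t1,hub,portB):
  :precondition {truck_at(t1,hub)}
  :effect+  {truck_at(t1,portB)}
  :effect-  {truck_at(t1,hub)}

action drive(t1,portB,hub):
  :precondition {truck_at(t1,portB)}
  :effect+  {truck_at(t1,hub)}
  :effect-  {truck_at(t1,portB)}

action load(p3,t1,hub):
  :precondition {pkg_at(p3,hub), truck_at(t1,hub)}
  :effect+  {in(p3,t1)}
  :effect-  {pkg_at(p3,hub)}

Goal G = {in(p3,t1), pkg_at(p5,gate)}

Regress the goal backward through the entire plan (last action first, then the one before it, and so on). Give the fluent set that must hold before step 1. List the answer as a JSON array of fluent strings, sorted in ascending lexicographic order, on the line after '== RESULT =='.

Regress step by step:
  through step 4 (load(p3,t1,hub)): drop {in(p3,t1)}, keep {pkg_at(p5,gate)}, require {pkg_at(p3,hub), truck_at(t1,hub)}
    → {pkg_at(p3,hub), pkg_at(p5,gate), truck_at(t1,hub)}
  through step 3 (drive(t1,portB,hub)): drop {truck_at(t1,hub)}, keep {pkg_at(p3,hub), pkg_at(p5,gate)}, require {truck_at(t1,portB)}
    → {pkg_at(p3,hub), pkg_at(p5,gate), truck_at(t1,portB)}
  through step 2 (drive(t1,hub,portB)): drop {truck_at(t1,portB)}, keep {pkg_at(p3,hub), pkg_at(p5,gate)}, require {truck_at(t1,hub)}
    → {pkg_at(p3,hub), pkg_at(p5,gate), truck_at(t1,hub)}
  through step 1 (unload(p3,t1,hub)): drop {pkg_at(p3,hub)}, keep {pkg_at(p5,gate), truck_at(t1,hub)}, require {in(p3,t1), truck_at(t1,hub)}
    → {in(p3,t1), pkg_at(p5,gate), truck_at(t1,hub)}

== RESULT ==
["in(p3,t1)", "pkg_at(p5,gate)", "truck_at(t1,hub)"]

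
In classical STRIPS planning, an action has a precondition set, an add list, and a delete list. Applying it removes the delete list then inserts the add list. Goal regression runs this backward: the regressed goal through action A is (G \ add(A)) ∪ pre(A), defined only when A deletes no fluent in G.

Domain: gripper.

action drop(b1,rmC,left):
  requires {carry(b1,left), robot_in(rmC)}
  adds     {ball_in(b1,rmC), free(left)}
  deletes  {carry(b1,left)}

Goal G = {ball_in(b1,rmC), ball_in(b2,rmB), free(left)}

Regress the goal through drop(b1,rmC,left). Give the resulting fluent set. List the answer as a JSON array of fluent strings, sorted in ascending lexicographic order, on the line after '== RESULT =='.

Compute (G \ add) ∪ pre:
  G ∩ del = {}  (empty — regression defined)
  G \ add = {ball_in(b1,rmC), ball_in(b2,rmB), free(left)} \ {ball_in(b1,rmC), free(left)} = {ball_in(b2,rmB)}
  ∪ pre   = {ball_in(b2,rmB)} ∪ {carry(b1,left), robot_in(rmC)}
          = {ball_in(b2,rmB), carry(b1,left), robot_in(rmC)}

== RESULT ==
["ball_in(b2,rmB)", "carry(b1,left)", "robot_in(rmC)"]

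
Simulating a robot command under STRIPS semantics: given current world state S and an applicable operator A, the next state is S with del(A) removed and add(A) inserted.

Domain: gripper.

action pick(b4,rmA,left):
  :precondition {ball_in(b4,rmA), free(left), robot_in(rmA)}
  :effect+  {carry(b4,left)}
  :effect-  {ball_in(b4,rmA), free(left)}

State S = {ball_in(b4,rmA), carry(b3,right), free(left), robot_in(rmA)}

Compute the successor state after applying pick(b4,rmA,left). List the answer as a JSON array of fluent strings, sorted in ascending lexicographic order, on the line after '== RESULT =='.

Progress:
  pre ⊆ S: {ball_in(b4,rmA), free(left), robot_in(rmA)} ⊆ S  — applicable
  S \ del = {carry(b3,right), robot_in(rmA)}
  ∪ add   = {carry(b3,right), carry(b4,left), robot_in(rmA)}

== RESULT ==
["carry(b3,right)", "carry(b4,left)", "robot_in(rmA)"]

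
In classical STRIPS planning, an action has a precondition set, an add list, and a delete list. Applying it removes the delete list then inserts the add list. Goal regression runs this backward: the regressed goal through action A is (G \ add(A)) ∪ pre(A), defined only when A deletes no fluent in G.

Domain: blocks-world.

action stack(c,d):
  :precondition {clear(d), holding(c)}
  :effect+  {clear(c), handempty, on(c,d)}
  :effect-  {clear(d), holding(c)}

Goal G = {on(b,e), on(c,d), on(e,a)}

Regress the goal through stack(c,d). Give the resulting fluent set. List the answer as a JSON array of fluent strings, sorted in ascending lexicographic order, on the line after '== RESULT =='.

Compute (G \ add) ∪ pre:
  G ∩ del = {}  (empty — regression defined)
  G \ add = {on(b,e), on(c,d), on(e,a)} \ {clear(c), handempty, on(c,d)} = {on(b,e), on(e,a)}
  ∪ pre   = {on(b,e), on(e,a)} ∪ {clear(d), holding(c)}
          = {clear(d), holding(c), on(b,e), on(e,a)}

== RESULT ==
["clear(d)", "holding(c)", "on(b,e)", "on(e,a)"]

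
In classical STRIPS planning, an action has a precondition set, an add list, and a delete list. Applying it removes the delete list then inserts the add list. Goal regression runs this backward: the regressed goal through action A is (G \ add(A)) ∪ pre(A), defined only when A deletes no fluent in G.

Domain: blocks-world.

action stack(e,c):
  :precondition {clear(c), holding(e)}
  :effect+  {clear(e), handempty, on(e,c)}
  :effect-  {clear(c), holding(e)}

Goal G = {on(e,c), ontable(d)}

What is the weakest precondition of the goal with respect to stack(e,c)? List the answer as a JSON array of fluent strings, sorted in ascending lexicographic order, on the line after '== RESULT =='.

Compute (G \ add) ∪ pre:
  G ∩ del = {}  (empty — regression defined)
  G \ add = {on(e,c), ontable(d)} \ {clear(e), handempty, on(e,c)} = {ontable(d)}
  ∪ pre   = {ontable(d)} ∪ {clear(c), holding(e)}
          = {clear(c), holding(e), ontable(d)}

== RESULT ==
["clear(c)", "holding(e)", "ontable(d)"]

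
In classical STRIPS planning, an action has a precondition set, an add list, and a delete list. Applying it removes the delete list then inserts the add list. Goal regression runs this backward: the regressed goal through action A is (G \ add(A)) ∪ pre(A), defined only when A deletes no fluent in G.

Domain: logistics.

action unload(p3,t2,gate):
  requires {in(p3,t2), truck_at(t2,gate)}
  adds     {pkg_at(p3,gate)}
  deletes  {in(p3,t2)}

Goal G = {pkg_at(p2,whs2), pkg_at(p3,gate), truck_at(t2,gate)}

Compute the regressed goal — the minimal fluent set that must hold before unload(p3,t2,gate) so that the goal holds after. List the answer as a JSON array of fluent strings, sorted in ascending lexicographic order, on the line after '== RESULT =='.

Compute (G \ add) ∪ pre:
  G ∩ del = {}  (empty — regression defined)
  G \ add = {pkg_at(p2,whs2), pkg_at(p3,gate), truck_at(t2,gate)} \ {pkg_at(p3,gate)} = {pkg_at(p2,whs2), truck_at(t2,gate)}
  ∪ pre   = {pkg_at(p2,whs2), truck_at(t2,gate)} ∪ {in(p3,t2), truck_at(t2,gate)}
          = {in(p3,t2), pkg_at(p2,whs2), truck_at(t2,gate)}

== RESULT ==
["in(p3,t2)", "pkg_at(p2,whs2)", "truck_at(t2,gate)"]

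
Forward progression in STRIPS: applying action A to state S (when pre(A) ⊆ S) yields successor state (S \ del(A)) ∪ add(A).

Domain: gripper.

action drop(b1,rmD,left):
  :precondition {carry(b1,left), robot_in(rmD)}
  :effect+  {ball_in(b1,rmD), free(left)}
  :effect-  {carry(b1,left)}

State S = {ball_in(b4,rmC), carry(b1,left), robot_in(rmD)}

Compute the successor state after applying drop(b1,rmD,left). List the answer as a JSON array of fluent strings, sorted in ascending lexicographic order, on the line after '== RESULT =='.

Compute (S \ del) ∪ add:
  pre ⊆ S: {carry(b1,left), robot_in(rmD)} ⊆ S  — applicable
  S \ del = {ball_in(b4,rmC), robot_in(rmD)}
  ∪ add   = {ball_in(b1,rmD), ball_in(b4,rmC), free(left), robot_in(rmD)}

== RESULT ==
["ball_in(b1,rmD)", "ball_in(b4,rmC)", "free(left)", "robot_in(rmD)"]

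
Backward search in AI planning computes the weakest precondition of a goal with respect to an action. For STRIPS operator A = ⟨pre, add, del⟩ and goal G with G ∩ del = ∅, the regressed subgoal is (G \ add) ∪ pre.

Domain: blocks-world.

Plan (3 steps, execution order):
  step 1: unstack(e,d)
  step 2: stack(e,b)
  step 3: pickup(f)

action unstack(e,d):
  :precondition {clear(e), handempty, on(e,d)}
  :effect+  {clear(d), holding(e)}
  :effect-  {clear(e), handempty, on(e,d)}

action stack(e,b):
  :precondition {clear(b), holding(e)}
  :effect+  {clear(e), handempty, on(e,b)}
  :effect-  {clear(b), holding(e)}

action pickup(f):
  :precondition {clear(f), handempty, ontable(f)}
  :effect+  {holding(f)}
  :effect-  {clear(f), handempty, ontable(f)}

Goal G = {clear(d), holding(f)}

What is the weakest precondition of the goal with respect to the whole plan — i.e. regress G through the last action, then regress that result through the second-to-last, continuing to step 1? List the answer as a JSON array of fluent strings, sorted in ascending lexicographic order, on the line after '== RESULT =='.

Regress step by step:
  through step 3 (pickup(f)): drop {holding(f)}, keep {clear(d)}, require {clear(f), handempty, ontable(f)}
    → {clear(d), clear(f), handempty, ontable(f)}
  through step 2 (stack(e,b)): drop {handempty}, keep {clear(d), clear(f), ontable(f)}, require {clear(b), holding(e)}
    → {clear(b), clear(d), clear(f), holding(e), ontable(f)}
  through step 1 (unstack(e,d)): drop {clear(d), holding(e)}, keep {clear(b), clear(f), ontable(f)}, require {clear(e), handempty, on(e,d)}
    → {clear(b), clear(e), clear(f), handempty, on(e,d), ontable(f)}

== RESULT ==
["clear(b)", "clear(e)", "clear(f)", "handempty", "on(e,d)", "ontable(f)"]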